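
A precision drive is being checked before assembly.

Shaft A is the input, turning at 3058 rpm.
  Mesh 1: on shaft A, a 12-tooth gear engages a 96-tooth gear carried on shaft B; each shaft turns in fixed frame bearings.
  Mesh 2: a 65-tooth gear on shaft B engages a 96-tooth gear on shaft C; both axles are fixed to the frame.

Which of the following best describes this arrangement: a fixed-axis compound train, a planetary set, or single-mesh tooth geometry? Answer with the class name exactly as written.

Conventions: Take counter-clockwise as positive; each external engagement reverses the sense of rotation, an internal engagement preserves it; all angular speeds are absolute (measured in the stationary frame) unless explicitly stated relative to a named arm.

2-mesh fixed-axis compound train (all bearings frame-fixed)
classification: fixed-axis compound train

fixed-axis compound train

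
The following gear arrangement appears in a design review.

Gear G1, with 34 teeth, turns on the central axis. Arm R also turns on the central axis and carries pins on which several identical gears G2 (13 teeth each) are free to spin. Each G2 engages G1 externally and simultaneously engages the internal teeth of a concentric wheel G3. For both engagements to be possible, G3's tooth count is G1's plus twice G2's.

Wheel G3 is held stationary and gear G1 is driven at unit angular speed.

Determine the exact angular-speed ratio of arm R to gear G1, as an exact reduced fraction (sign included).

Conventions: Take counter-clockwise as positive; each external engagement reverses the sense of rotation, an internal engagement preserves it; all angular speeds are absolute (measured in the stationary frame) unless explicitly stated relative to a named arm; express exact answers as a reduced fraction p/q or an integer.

17/47

planetary set (34T centre, 13T on arm, 60T internal) — Willis relation
ring teeth: 34 + 2·13 = 60
34(ω_sun−ω_arm) = −60(ω_ring−ω_arm),  ω_ring = 0, ω_sun = 1
34(1−ω_arm) = −60(0−ω_arm)  ⇒  94·ω_arm = 34  ⇒  ω_arm = 17/47
ω_out/ω_in = 17/47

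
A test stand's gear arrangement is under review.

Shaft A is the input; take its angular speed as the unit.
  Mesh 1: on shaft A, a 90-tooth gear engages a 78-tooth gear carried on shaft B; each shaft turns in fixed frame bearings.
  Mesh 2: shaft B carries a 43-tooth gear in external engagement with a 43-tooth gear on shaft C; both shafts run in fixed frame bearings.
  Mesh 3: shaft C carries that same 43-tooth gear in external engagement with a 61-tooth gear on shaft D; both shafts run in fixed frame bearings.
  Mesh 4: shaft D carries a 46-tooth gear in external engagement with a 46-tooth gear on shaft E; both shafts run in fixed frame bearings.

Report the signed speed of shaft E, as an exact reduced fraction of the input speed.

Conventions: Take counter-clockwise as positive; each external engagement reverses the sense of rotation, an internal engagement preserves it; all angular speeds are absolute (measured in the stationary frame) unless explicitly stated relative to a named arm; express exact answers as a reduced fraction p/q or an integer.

645/793

4-mesh fixed-axis compound train (all bearings frame-fixed)
mesh 1 [90T→78T]: |ω|/ω_in = 1×90/78 = 15/13, sense flips to −
mesh 2 [43T→43T]: |ω|/ω_in = (15/13)×43/43 = 15/13, sense flips to +
mesh 3 [43T→61T]: |ω|/ω_in = (15/13)×43/61 = 645/793, sense flips to −
mesh 4 [46T→46T]: |ω|/ω_in = (645/793)×46/46 = 645/793, sense flips to +
signed output speed (× input speed) = 645/793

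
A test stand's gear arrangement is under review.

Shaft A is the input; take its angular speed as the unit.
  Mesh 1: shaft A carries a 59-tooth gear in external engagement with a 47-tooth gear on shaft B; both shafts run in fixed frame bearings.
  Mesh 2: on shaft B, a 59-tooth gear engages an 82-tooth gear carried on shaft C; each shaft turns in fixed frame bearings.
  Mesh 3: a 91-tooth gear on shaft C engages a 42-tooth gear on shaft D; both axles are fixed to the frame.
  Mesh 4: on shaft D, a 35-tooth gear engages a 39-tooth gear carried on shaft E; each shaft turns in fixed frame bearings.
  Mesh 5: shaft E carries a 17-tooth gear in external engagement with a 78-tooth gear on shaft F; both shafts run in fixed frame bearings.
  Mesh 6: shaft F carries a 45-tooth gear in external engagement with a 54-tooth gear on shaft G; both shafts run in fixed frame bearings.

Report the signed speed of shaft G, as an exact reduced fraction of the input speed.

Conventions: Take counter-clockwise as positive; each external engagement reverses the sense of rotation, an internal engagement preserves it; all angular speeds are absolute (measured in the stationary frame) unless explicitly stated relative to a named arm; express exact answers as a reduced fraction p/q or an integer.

6-mesh fixed-axis compound train (all bearings frame-fixed)
mesh 1 [59T→47T]: |ω|/ω_in = 1×59/47 = 59/47, sense flips to −
mesh 2 [59T→82T]: |ω|/ω_in = (59/47)×59/82 = 3481/3854, sense flips to +
mesh 3 [91T→42T]: |ω|/ω_in = (3481/3854)×91/42 = 45253/23124, sense flips to −
mesh 4 [35T→39T]: |ω|/ω_in = (45253/23124)×35/39 = 121835/69372, sense flips to +
mesh 5 [17T→78T]: |ω|/ω_in = (121835/69372)×17/78 = 2071195/5411016, sense flips to −
mesh 6 [45T→54T]: |ω|/ω_in = (2071195/5411016)×45/54 = 10355975/32466096, sense flips to +
signed output speed (× input speed) = 10355975/32466096

10355975/32466096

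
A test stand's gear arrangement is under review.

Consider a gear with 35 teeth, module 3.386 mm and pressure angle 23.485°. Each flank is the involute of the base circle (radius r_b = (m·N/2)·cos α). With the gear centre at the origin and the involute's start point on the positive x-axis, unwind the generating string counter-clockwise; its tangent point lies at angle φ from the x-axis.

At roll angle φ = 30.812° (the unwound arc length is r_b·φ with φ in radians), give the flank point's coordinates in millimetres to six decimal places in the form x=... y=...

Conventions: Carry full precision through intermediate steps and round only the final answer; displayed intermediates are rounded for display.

topology: single-mesh involute geometry — m = 3.386, N = 35
pitch radius r_p = m·N/2 = 3.386·35/2 = 59.255000
base radius r_b = r_p·cos α = 59.255000·cos 23.485° = 54.346579
roll angle φ = 30.812° = 0.53777085 rad
x = r_b·(cos φ + φ·sin φ) = 61.645927
y = r_b·(sin φ − φ·cos φ) = 2.736722

x=61.645927 y=2.736722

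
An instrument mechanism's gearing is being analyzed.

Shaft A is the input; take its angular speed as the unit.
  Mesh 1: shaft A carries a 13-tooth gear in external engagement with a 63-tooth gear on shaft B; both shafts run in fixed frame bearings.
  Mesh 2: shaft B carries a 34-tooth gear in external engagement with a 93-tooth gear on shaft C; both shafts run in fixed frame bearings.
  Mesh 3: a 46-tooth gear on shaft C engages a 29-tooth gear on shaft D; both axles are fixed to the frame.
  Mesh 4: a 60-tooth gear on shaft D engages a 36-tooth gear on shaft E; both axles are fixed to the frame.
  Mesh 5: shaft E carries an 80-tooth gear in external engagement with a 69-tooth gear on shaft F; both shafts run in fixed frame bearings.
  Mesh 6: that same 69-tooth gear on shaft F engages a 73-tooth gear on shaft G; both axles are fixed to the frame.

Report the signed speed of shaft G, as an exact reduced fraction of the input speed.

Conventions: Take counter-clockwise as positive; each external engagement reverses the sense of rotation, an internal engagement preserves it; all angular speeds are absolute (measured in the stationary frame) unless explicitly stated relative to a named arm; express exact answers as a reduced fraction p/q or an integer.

6-mesh fixed-axis compound train (all bearings frame-fixed)
mesh 1 [13T→63T]: |ω|/ω_in = 1×13/63 = 13/63, sense flips to −
mesh 2 [34T→93T]: |ω|/ω_in = (13/63)×34/93 = 442/5859, sense flips to +
mesh 3 [46T→29T]: |ω|/ω_in = (442/5859)×46/29 = 20332/169911, sense flips to −
mesh 4 [60T→36T]: |ω|/ω_in = (20332/169911)×60/36 = 101660/509733, sense flips to +
mesh 5 [80T→69T]: |ω|/ω_in = (101660/509733)×80/69 = 353600/1529199, sense flips to −
mesh 6 [69T→73T]: |ω|/ω_in = (353600/1529199)×69/73 = 8132800/37210509, sense flips to +
signed output speed (× input speed) = 8132800/37210509

8132800/37210509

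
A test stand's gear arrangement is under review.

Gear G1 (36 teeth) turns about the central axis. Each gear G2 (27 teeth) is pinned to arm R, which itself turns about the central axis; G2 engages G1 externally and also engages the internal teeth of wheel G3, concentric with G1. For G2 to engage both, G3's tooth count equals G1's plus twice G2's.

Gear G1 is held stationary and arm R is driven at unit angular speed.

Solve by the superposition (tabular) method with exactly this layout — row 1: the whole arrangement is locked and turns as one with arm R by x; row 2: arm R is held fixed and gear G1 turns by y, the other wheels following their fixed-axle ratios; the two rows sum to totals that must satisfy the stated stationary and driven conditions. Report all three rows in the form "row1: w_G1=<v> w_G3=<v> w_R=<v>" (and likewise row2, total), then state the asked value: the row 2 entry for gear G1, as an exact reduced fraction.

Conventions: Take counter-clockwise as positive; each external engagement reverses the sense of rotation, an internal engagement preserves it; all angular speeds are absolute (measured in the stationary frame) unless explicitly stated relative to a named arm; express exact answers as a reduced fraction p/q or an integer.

recognized (axles ride arm R): planetary set, 36/27/90 teeth
row 1 (train locked, turned with arm): all members turn x
row 2 (arm held, sun turns y): ω_ring = −(36/90)·y, ω_arm = 0
boundary: total ω_sun = x + y = 0 and total ω_arm = x = 1  ⇒  y = -1, x = 1
row 2 ring = −(36/90)·(-1) = 2/5
totals (row 1 + row 2): sun 1 + (-1) = 0, ring 1 + 2/5 = 7/5, arm 1 + 0 = 1
asked cell (row2, sun) = -1

row1: w_G1=1 w_G3=1 w_R=1
row2: w_G1=-1 w_G3=2/5 w_R=0
total: w_G1=0 w_G3=7/5 w_R=1
asked value: -1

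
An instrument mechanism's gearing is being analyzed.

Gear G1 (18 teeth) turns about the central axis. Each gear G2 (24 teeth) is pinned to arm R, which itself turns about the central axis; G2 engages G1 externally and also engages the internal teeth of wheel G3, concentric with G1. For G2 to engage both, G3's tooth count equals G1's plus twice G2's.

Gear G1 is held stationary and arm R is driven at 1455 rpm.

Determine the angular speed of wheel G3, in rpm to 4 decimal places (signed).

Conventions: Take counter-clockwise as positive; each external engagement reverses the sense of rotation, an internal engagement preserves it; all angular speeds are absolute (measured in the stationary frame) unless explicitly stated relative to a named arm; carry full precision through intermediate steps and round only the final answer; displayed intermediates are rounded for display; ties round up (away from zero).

+1851.8182 rpm

planetary set (18T centre, 24T on arm, 66T internal) — Willis relation
normalise by the input: solve with ω_arm = 1, then scale by 1455 rpm
ring teeth: 18 + 2·24 = 66
18(ω_sun−ω_arm) = −66(ω_ring−ω_arm),  ω_sun = 0, ω_arm = 1
ω_ring = 1 − (18/66)(0−1) = 14/11
scale: ω_ring = 14/11 × 1455 rpm = +1851.8182 rpm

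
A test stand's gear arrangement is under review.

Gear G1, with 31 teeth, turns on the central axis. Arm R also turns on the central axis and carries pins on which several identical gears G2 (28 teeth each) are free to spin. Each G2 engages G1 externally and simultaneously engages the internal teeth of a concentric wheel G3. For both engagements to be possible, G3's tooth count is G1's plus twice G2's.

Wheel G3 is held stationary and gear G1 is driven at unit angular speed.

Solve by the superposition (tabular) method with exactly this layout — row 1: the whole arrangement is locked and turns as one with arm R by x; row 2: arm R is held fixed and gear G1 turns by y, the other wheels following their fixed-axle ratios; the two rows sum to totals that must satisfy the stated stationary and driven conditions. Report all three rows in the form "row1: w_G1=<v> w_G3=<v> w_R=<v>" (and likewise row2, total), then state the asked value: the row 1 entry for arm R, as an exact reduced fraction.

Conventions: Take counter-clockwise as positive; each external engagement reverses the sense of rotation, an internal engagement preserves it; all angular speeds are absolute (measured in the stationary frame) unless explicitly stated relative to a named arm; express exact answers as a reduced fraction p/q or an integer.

planetary set (31T centre, 28T on arm, 87T internal) — Willis relation
row 1 — lock + rotate with arm: ω_sun = ω_ring = ω_arm = x
row 2 (arm held, sun turns y): ω_ring = −(31/87)·y, ω_arm = 0
boundary: total ω_ring = x − (31/87)·y = 0 and total ω_sun = x + y = 1  ⇒  y = 87/118, x = 31/118
row 2 ring = −(31/87)·87/118 = -31/118
totals (row 1 + row 2): sun 31/118 + 87/118 = 1, ring 31/118 + (-31/118) = 0, arm 31/118 + 0 = 31/118
asked cell (row1, arm) = 31/118

row1: w_G1=31/118 w_G3=31/118 w_R=31/118
row2: w_G1=87/118 w_G3=-31/118 w_R=0
total: w_G1=1 w_G3=0 w_R=31/118
asked value: 31/118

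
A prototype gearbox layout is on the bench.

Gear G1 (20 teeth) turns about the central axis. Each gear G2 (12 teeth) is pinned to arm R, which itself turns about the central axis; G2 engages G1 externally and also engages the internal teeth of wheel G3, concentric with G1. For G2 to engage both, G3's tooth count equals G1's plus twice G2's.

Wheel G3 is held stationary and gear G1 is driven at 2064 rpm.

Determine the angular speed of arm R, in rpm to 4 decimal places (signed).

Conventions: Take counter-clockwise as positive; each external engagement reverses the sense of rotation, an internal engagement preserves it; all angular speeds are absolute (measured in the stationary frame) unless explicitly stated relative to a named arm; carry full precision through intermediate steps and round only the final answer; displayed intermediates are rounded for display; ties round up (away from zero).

+645.0000 rpm

class = planetary set [G3 = 20+2·12 = 44; Willis about the carrier]
normalise by the input: solve with ω_sun = 1, then scale by 2064 rpm
ring teeth: 20 + 2·12 = 44
20(ω_sun−ω_arm) = −44(ω_ring−ω_arm),  ω_ring = 0, ω_sun = 1
20(1−ω_arm) = −44(0−ω_arm)  ⇒  64·ω_arm = 20  ⇒  ω_arm = 5/16
scale: ω_arm = 5/16 × 2064 rpm = +645.0000 rpm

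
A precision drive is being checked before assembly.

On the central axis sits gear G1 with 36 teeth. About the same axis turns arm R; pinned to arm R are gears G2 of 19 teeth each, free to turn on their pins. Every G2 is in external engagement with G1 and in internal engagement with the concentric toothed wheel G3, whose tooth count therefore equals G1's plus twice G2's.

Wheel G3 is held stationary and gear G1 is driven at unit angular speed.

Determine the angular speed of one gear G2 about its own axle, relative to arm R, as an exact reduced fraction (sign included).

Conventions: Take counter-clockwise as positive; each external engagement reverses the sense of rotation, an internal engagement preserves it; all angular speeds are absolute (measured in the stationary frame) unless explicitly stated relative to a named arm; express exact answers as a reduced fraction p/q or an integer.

planetary set (36T centre, 19T on arm, 74T internal) — Willis relation
ring teeth: 36 + 2·19 = 74
36(ω_sun−ω_arm) = −74(ω_ring−ω_arm),  ω_ring = 0, ω_sun = 1
36(1−ω_arm) = −74(0−ω_arm)  ⇒  110·ω_arm = 36  ⇒  ω_arm = 18/55
sun–planet mesh: 36·(1−18/55) = −19·(ω_p−ω_arm)  ⇒  ω_p−ω_arm = -1332/1045
exact speed ratio = -1332/1045

-1332/1045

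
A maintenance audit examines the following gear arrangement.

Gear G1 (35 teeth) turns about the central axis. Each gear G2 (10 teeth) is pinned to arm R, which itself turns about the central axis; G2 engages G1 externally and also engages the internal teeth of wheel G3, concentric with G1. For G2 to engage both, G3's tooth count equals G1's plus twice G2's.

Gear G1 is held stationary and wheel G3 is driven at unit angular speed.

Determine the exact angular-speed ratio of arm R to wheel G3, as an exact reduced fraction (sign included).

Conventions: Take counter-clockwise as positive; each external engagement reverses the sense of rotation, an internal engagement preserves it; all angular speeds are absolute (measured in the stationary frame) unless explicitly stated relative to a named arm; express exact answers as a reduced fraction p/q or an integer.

11/18

topology: planetary set — G1 35T / G2 10T / G3 55T, arm = carrier (Willis)
ring teeth: 35 + 2·10 = 55
35(ω_sun−ω_arm) = −55(ω_ring−ω_arm),  ω_sun = 0, ω_ring = 1
35(0−ω_arm) = −55(1−ω_arm)  ⇒  90·ω_arm = 55  ⇒  ω_arm = 11/18
ω_out/ω_in = 11/18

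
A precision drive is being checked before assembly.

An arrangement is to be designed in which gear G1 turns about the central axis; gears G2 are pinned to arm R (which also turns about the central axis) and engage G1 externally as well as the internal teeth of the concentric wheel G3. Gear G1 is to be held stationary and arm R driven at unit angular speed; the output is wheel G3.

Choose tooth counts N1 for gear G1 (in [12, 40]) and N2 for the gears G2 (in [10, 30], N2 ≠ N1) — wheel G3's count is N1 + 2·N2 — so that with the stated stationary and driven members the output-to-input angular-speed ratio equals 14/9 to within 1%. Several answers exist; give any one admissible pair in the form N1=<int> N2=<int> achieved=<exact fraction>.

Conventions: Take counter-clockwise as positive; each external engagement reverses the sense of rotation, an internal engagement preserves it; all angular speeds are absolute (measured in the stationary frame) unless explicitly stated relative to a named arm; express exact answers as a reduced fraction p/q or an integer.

N1=25 N2=10 achieved=14/9

class = planetary set [ratio 14/9 wanted; Willis about the carrier]
Willis with ω_sun = 0: ω_ring/ω_arm = (N1+N3)/N3; set equal to 14/9  ⇒  N3/N1 = 1/(14/9 − 1) = 9/5
N3 = N1 + 2·N2  ⇒  N2/N1 = (N3/N1 − 1)/2 = (9/5 − 1)/2 = 2/5
smallest multiple with N1 ≥ 12 and N2 ≥ 10: k = 5  ⇒  N1 = 5·5 = 25, N2 = 5·2 = 10 (N1 ≤ 40, N2 ≤ 30, N2 ≠ N1 ✓), N3 = 25 + 2·10 = 45
check: (N1+N3)/N3 with N1 = 25, N3 = 45 gives 14/9; |achieved − target| = 0 ≤ 7/450 ✓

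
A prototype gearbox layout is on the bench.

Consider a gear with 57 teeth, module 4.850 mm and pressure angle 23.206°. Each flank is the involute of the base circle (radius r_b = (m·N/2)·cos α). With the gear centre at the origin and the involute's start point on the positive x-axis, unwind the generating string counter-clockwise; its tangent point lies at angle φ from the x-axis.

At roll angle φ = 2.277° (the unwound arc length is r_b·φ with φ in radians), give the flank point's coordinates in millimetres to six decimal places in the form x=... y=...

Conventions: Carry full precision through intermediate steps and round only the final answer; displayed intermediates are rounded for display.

x=127.142062 y=0.002658

class = single-mesh tooth geometry [base-circle involute, m = 4.850, 57T]
pitch radius r_p = m·N/2 = 4.850·57/2 = 138.225000
base radius r_b = r_p·cos α = 138.225000·cos 23.206° = 127.041779
roll angle φ = 2.277° = 0.03974115 rad
x = r_b·(cos φ + φ·sin φ) = 127.142062
y = r_b·(sin φ − φ·cos φ) = 0.002658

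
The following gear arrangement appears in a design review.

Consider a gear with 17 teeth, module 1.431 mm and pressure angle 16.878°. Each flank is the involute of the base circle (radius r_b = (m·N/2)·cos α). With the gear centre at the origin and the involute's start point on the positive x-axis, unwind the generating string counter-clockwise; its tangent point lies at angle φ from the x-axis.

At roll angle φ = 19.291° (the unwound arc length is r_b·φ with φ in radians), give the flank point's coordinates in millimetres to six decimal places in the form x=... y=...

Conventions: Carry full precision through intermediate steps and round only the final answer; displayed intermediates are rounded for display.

class = single-mesh tooth geometry [base-circle involute, m = 1.431, 17T]
pitch radius r_p = m·N/2 = 1.431·17/2 = 12.163500
base radius r_b = r_p·cos α = 12.163500·cos 16.878° = 11.639559
roll angle φ = 19.291° = 0.33669147 rad
x = r_b·(cos φ + φ·sin φ) = 12.280716
y = r_b·(sin φ − φ·cos φ) = 0.146413

x=12.280716 y=0.146413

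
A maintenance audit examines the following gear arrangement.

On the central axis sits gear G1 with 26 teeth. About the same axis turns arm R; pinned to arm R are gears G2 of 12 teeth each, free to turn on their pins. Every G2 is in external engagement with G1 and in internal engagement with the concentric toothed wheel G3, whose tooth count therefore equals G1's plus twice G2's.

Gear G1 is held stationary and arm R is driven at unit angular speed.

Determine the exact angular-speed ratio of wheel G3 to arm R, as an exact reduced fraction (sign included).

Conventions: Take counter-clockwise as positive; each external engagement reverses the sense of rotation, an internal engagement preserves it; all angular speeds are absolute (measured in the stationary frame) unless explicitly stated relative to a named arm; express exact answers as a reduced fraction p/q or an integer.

38/25

class = planetary set [G3 = 26+2·12 = 50; Willis about the carrier]
ring teeth: 26 + 2·12 = 50
26(ω_sun−ω_arm) = −50(ω_ring−ω_arm),  ω_sun = 0, ω_arm = 1
ω_ring = 1 − (26/50)(0−1) = 38/25
ω_out/ω_in = 38/25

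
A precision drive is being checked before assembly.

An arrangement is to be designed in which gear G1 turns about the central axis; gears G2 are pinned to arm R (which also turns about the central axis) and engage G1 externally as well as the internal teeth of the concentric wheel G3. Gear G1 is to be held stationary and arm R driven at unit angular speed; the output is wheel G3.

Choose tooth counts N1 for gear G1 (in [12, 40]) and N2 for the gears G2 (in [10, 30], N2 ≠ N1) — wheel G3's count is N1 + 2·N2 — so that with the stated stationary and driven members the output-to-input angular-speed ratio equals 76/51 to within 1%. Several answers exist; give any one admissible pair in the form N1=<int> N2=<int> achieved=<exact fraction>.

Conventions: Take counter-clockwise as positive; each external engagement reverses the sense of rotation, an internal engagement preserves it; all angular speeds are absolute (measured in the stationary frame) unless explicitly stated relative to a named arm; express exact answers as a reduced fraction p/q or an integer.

class = planetary set [ratio 76/51 wanted; Willis about the carrier]
Willis with ω_sun = 0: ω_ring/ω_arm = (N1+N3)/N3; set equal to 76/51  ⇒  N3/N1 = 1/(76/51 − 1) = 51/25
N3 = N1 + 2·N2  ⇒  N2/N1 = (N3/N1 − 1)/2 = (51/25 − 1)/2 = 13/25
smallest multiple with N1 ≥ 12 and N2 ≥ 10: k = 1  ⇒  N1 = 1·25 = 25, N2 = 1·13 = 13 (N1 ≤ 40, N2 ≤ 30, N2 ≠ N1 ✓), N3 = 25 + 2·13 = 51
check: (N1+N3)/N3 with N1 = 25, N3 = 51 gives 76/51; |achieved − target| = 0 ≤ 19/1275 ✓

N1=25 N2=13 achieved=76/51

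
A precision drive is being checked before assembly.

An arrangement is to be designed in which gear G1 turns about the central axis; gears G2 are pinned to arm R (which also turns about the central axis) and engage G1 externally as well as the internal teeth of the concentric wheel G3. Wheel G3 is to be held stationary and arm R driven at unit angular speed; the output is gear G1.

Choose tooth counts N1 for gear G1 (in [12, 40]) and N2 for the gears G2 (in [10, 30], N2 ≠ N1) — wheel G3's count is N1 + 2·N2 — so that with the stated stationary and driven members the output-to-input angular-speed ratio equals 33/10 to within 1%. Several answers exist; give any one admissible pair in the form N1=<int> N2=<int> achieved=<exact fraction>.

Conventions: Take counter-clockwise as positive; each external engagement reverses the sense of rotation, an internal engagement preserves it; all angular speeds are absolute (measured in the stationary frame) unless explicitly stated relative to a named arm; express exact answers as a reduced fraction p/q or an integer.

N1=20 N2=13 achieved=33/10

design class (target 33/10): planetary set
Willis with ω_ring = 0: ω_sun/ω_arm = (N1+N3)/N1; set equal to 33/10  ⇒  N3/N1 = 33/10 − 1 = 23/10
N3 = N1 + 2·N2  ⇒  N2/N1 = (N3/N1 − 1)/2 = (23/10 − 1)/2 = 13/20
smallest multiple with N1 ≥ 12 and N2 ≥ 10: k = 1  ⇒  N1 = 1·20 = 20, N2 = 1·13 = 13 (N1 ≤ 40, N2 ≤ 30, N2 ≠ N1 ✓), N3 = 20 + 2·13 = 46
check: (N1+N3)/N1 with N1 = 20, N3 = 46 gives 33/10; |achieved − target| = 0 ≤ 33/1000 ✓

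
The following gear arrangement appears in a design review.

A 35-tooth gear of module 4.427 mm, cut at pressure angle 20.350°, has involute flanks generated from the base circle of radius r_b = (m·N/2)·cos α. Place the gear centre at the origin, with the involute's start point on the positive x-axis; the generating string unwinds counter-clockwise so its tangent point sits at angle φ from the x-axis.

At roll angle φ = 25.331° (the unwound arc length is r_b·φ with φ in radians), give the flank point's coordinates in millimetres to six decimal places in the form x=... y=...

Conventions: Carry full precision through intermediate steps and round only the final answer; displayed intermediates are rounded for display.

single-mesh involute tooth geometry (35T wheel at module 4.427)
pitch radius r_p = m·N/2 = 4.427·35/2 = 77.472500
base radius r_b = r_p·cos α = 77.472500·cos 20.350° = 72.637117
roll angle φ = 25.331° = 0.44210935 rad
x = r_b·(cos φ + φ·sin φ) = 79.392829
y = r_b·(sin φ − φ·cos φ) = 2.051700

x=79.392829 y=2.051700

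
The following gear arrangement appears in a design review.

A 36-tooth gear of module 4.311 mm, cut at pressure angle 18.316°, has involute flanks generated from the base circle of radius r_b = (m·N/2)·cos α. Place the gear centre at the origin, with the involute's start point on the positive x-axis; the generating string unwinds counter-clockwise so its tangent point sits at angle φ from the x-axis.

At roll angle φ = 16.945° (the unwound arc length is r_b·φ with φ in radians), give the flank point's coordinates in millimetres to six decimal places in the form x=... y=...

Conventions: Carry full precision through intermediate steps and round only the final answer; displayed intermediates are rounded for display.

recognized (one wheel, involute flank): single-mesh tooth geometry, m = 4.311, N = 36
pitch radius r_p = m·N/2 = 4.311·36/2 = 77.598000
base radius r_b = r_p·cos α = 77.598000·cos 18.316° = 73.666711
roll angle φ = 16.945° = 0.29574604 rad
x = r_b·(cos φ + φ·sin φ) = 76.818263
y = r_b·(sin φ − φ·cos φ) = 0.629656

x=76.818263 y=0.629656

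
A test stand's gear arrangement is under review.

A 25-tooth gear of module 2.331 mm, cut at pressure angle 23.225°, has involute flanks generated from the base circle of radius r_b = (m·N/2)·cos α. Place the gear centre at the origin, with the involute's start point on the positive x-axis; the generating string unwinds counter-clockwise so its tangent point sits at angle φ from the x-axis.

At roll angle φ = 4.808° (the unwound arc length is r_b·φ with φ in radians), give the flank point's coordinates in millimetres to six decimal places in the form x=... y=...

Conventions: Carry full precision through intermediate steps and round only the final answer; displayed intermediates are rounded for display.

topology: single-mesh involute geometry — m = 2.331, N = 25
pitch radius r_p = m·N/2 = 2.331·25/2 = 29.137500
base radius r_b = r_p·cos α = 29.137500·cos 23.225° = 26.776295
roll angle φ = 4.808° = 0.08391543 rad
x = r_b·(cos φ + φ·sin φ) = 26.870406
y = r_b·(sin φ − φ·cos φ) = 0.005270

x=26.870406 y=0.005270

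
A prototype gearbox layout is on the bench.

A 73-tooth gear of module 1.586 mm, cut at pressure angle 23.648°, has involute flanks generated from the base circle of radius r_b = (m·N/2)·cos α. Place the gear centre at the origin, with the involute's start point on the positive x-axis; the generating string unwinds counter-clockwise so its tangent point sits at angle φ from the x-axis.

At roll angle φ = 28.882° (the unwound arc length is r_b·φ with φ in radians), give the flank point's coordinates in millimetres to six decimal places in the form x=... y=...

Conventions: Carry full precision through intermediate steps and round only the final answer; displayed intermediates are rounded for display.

class = single-mesh tooth geometry [base-circle involute, m = 1.586, 73T]
pitch radius r_p = m·N/2 = 1.586·73/2 = 57.889000
base radius r_b = r_p·cos α = 57.889000·cos 23.648° = 53.027888
roll angle φ = 28.882° = 0.50408599 rad
x = r_b·(cos φ + φ·sin φ) = 59.343167
y = r_b·(sin φ − φ·cos φ) = 2.207095

x=59.343167 y=2.207095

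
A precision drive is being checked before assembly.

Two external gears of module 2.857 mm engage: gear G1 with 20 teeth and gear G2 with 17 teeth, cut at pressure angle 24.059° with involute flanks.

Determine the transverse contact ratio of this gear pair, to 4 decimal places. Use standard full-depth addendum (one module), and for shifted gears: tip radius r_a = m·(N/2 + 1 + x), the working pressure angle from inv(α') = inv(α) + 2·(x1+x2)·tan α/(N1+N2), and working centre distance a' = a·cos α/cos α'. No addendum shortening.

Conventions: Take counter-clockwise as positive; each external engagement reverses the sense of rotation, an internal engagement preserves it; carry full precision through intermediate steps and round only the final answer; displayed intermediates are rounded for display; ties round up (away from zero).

single-mesh involute tooth geometry (20T engaging 17T at module 2.857)
base radii: r_b1 = 26.088014, r_b2 = 22.174812
tip radii: r_a1 = 31.427000, r_a2 = 27.141500
no profile shift: α' = α, a' = a
action lengths: √(r_a1²−r_b1²) = 17.523466, √(r_a2²−r_b2²) = 15.650519
base pitch p_b = π·m·cos α = 8.195791
CR = (17.523466 + 15.650519 − 52.854500·sin 24.05900°)/8.195791 = 1.418583
contact ratio ≈ 1.4186

1.4186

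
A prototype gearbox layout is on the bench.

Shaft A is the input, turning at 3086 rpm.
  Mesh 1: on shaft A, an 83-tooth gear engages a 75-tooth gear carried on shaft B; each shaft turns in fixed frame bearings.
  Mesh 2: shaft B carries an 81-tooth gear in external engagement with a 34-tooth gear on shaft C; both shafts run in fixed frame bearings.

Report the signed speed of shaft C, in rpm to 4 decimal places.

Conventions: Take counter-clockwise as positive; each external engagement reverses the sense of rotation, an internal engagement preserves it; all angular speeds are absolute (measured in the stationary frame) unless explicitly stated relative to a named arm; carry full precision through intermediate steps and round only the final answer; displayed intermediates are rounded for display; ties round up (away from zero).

+8136.1482 rpm

2-mesh fixed-axis compound train (all bearings frame-fixed)
mesh 1 [83T→75T]: ω = 3086.0000×83/75 = 3415.1733 rpm, sense flips to −
mesh 2 [81T→34T]: ω = 3415.1733×81/34 = 8136.1482 rpm, sense flips to +
signed output speed = +8136.1482 rpm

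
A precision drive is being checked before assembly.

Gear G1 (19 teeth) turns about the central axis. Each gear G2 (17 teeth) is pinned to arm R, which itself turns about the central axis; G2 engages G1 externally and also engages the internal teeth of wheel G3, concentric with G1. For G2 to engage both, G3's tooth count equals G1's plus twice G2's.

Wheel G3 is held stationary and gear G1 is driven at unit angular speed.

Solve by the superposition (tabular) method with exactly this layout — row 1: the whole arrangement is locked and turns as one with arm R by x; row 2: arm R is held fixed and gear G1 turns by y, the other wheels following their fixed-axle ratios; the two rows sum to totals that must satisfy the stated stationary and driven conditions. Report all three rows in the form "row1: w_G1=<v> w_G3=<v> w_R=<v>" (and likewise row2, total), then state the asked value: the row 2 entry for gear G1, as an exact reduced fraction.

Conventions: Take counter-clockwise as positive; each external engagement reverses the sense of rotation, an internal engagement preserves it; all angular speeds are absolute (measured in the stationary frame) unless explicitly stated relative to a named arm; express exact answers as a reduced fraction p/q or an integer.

row1: w_G1=19/72 w_G3=19/72 w_R=19/72
row2: w_G1=53/72 w_G3=-19/72 w_R=0
total: w_G1=1 w_G3=0 w_R=19/72
asked value: 53/72

planetary set (19T centre, 17T on arm, 53T internal) — Willis relation
row 1 (train locked, turned with arm): all members turn x
superposition row 2 [arm held]: sun y, ring −(19/53)·y, arm 0
boundary: total ω_ring = x − (19/53)·y = 0 and total ω_sun = x + y = 1  ⇒  y = 53/72, x = 19/72
row 2 ring = −(19/53)·53/72 = -19/72
totals (row 1 + row 2): sun 19/72 + 53/72 = 1, ring 19/72 + (-19/72) = 0, arm 19/72 + 0 = 19/72
asked cell (row2, sun) = 53/72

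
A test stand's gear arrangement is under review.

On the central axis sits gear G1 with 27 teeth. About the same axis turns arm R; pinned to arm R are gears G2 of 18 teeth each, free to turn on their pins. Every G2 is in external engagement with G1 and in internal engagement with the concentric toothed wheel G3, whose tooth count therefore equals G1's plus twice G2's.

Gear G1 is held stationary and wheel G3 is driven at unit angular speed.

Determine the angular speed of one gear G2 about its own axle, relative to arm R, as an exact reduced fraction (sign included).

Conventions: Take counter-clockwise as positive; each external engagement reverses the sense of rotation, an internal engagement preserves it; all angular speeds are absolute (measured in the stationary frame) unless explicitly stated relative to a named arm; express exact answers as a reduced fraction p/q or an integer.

topology: planetary set — G1 27T / G2 18T / G3 63T, arm = carrier (Willis)
ring teeth: 27 + 2·18 = 63
27(ω_sun−ω_arm) = −63(ω_ring−ω_arm),  ω_sun = 0, ω_ring = 1
27(0−ω_arm) = −63(1−ω_arm)  ⇒  90·ω_arm = 63  ⇒  ω_arm = 7/10
sun–planet mesh: 27·(0−7/10) = −18·(ω_p−ω_arm)  ⇒  ω_p−ω_arm = 21/20
exact speed ratio = 21/20

21/20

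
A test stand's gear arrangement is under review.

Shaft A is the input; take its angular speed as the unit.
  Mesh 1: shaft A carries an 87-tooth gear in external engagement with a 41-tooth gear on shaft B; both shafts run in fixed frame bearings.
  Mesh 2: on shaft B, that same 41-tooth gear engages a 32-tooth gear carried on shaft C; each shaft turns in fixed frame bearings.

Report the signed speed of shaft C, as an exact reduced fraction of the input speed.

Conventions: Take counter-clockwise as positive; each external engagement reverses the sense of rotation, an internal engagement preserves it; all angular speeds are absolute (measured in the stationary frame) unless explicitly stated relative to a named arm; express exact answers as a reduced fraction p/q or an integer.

87/32

2-mesh fixed-axis compound train (all bearings frame-fixed)
mesh 1 [87T→41T]: |ω|/ω_in = 1×87/41 = 87/41, sense flips to −
mesh 2 [41T→32T]: |ω|/ω_in = (87/41)×41/32 = 87/32, sense flips to +
signed output speed (× input speed) = 87/32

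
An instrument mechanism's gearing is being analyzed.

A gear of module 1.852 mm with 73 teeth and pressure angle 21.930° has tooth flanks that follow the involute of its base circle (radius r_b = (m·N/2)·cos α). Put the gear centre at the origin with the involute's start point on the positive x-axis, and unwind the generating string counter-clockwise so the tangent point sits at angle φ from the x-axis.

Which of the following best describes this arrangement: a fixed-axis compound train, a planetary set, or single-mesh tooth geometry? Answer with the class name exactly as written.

single-mesh tooth geometry

single-mesh involute tooth geometry (73T wheel at module 1.852)
classification: single-mesh tooth geometry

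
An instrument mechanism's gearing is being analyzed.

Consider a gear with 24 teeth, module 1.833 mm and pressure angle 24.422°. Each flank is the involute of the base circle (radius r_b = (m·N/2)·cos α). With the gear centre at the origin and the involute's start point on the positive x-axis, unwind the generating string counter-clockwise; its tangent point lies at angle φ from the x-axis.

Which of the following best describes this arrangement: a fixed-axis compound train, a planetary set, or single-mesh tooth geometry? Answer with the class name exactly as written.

single-mesh tooth geometry

single-mesh involute tooth geometry (24T wheel at module 1.833)
classification: single-mesh tooth geometry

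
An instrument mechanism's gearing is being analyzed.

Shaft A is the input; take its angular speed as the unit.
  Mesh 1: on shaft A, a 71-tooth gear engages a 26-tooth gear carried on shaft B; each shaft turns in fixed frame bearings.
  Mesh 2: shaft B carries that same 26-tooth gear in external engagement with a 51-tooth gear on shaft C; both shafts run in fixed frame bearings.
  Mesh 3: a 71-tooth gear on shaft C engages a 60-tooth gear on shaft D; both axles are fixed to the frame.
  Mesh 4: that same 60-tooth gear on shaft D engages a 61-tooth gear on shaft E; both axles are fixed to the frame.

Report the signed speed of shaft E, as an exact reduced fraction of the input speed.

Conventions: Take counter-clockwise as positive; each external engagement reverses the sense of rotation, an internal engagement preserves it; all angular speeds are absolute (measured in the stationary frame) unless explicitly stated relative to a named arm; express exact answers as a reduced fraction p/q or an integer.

5041/3111

4-mesh fixed-axis compound train (all bearings frame-fixed)
mesh 1 [71T→26T]: |ω|/ω_in = 1×71/26 = 71/26, sense flips to −
mesh 2 [26T→51T]: |ω|/ω_in = (71/26)×26/51 = 71/51, sense flips to +
mesh 3 [71T→60T]: |ω|/ω_in = (71/51)×71/60 = 5041/3060, sense flips to −
mesh 4 [60T→61T]: |ω|/ω_in = (5041/3060)×60/61 = 5041/3111, sense flips to +
signed output speed (× input speed) = 5041/3111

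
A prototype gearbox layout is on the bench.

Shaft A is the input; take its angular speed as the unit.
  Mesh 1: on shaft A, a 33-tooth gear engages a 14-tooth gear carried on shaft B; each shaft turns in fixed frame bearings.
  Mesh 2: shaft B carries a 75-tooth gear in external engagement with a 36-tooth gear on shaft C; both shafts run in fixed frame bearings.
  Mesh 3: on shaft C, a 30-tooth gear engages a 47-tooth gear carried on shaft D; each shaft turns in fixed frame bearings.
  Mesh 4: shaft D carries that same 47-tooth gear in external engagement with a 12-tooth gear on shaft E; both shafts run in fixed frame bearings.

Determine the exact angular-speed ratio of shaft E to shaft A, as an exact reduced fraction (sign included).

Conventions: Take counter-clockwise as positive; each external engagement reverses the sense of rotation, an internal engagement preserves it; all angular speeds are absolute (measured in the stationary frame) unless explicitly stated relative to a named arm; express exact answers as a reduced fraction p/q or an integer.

class = fixed-axis compound train [4 meshes; 4 ratios multiply, 4 sense flips]
mesh 1 [33T→14T]: running ratio 33/14, sense −
mesh 2 [75T→36T]: running ratio 275/56, sense +
mesh 3 [30T→47T]: running ratio 4125/1316, sense −
mesh 4 [47T→12T]: running ratio 1375/112, sense +
ω_out/ω_in = 1375/112

1375/112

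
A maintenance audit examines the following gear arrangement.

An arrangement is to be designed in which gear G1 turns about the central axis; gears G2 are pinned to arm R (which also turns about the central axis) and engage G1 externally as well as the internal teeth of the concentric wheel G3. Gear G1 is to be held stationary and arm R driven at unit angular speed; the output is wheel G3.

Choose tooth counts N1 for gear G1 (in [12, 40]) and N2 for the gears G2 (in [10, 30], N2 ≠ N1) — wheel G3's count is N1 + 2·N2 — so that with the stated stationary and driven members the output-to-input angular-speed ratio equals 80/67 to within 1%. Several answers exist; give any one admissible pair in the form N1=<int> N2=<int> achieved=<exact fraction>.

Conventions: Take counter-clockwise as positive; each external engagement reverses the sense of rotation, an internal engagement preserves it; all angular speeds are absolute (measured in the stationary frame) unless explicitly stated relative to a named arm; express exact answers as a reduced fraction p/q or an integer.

planetary set to be sized for 80/67 (Willis relation)
Willis with ω_sun = 0: ω_ring/ω_arm = (N1+N3)/N3; set equal to 80/67  ⇒  N3/N1 = 1/(80/67 − 1) = 67/13
N3 = N1 + 2·N2  ⇒  N2/N1 = (N3/N1 − 1)/2 = (67/13 − 1)/2 = 27/13
smallest multiple with N1 ≥ 12 and N2 ≥ 10: k = 1  ⇒  N1 = 1·13 = 13, N2 = 1·27 = 27 (N1 ≤ 40, N2 ≤ 30, N2 ≠ N1 ✓), N3 = 13 + 2·27 = 67
check: (N1+N3)/N3 with N1 = 13, N3 = 67 gives 80/67; |achieved − target| = 0 ≤ 4/335 ✓

N1=13 N2=27 achieved=80/67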